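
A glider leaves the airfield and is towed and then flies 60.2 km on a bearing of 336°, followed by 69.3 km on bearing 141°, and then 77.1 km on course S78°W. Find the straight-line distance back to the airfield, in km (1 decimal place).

58.2 km

Leg 1 (336°, 60.2 km): east 60.2 sin 336° = -24.49, north 60.2 cos 336° = 55.00
Leg 2 (141°, 69.3 km): east 69.3 sin 141° = 43.61, north 69.3 cos 141° = -53.86
Leg 3 (S78°W, 77.1 km): east 77.1 sin 258° = -75.42, north 77.1 cos 258° = -16.03
Net: -56.29 east, -14.89 north. Distance = √((-56.29)² + (-14.89)²) = 58.225 km.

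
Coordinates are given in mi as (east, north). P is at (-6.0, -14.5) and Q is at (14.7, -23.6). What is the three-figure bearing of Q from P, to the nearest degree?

Δeast = 14.7 − -6.0 = 20.70; Δnorth = -23.6 − -14.5 = -9.10.
Bearing = atan2(Δeast, Δnorth) mod 360° = 113.73° ≈ 114°.

114°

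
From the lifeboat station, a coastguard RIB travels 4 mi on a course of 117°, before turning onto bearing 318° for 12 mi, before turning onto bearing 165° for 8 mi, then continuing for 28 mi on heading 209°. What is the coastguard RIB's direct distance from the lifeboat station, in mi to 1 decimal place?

Leg 1 (117°, 4 mi): east 4 sin 117° = 3.56, north 4 cos 117° = -1.82
Leg 2 (318°, 12 mi): east 12 sin 318° = -8.03, north 12 cos 318° = 8.92
Leg 3 (165°, 8 mi): east 8 sin 165° = 2.07, north 8 cos 165° = -7.73
Leg 4 (209°, 28 mi): east 28 sin 209° = -13.57, north 28 cos 209° = -24.49
Net: -15.97 east, -25.11 north. Distance = √((-15.97)² + (-25.11)²) = 29.762 mi.

29.8 mi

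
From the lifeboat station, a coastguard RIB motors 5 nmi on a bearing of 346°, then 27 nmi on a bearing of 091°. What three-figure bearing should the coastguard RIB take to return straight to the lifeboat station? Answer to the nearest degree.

Leg 1 (346°, 5 nmi): east 5 sin 346° = -1.21, north 5 cos 346° = 4.85
Leg 2 (091°, 27 nmi): east 27 sin 91° = 27.00, north 27 cos 91° = -0.47
Net displacement: 25.79 east, 4.38 north. Direction back to start is (-25.79, -4.38): bearing = atan2(-25.79, -4.38) mod 360° = 260.36° ≈ 260°.

260°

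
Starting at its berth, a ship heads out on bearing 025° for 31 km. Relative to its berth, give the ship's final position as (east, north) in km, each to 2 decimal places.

Leg 1 (025°, 31 km): east 31 sin 25° = 13.10, north 31 cos 25° = 28.10
Summing: 13.10 km east, 28.10 km north → (13.10, 28.10).

(13.10, 28.10)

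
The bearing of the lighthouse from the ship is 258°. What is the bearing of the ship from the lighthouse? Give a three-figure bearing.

Back-bearing = 258° − 180° = 078°.

078°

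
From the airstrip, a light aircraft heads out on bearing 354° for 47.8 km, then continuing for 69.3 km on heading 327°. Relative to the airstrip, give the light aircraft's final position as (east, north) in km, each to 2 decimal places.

Leg 1 (354°, 47.8 km): east 47.8 sin 354° = -5.00, north 47.8 cos 354° = 47.54
Leg 2 (327°, 69.3 km): east 69.3 sin 327° = -37.74, north 69.3 cos 327° = 58.12
Summing: -42.74 km east, 105.66 km north → (-42.74, 105.66).

(-42.74, 105.66)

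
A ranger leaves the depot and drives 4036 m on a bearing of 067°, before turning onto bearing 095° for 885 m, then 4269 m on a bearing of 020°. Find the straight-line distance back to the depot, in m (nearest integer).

Leg 1 (067°, 4036 m): east 4036 sin 67° = 3715.16, north 4036 cos 67° = 1576.99
Leg 2 (095°, 885 m): east 885 sin 95° = 881.63, north 885 cos 95° = -77.13
Leg 3 (020°, 4269 m): east 4269 sin 20° = 1460.08, north 4269 cos 20° = 4011.55
Net: 6056.87 east, 5511.41 north. Distance = √((6056.87)² + (5511.41)²) = 8189.097 m.

8189 m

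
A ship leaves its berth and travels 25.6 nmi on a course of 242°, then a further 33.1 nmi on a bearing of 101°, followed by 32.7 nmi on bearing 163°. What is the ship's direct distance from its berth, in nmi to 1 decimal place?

Leg 1 (242°, 25.6 nmi): east 25.6 sin 242° = -22.60, north 25.6 cos 242° = -12.02
Leg 2 (101°, 33.1 nmi): east 33.1 sin 101° = 32.49, north 33.1 cos 101° = -6.32
Leg 3 (163°, 32.7 nmi): east 32.7 sin 163° = 9.56, north 32.7 cos 163° = -31.27
Net: 19.45 east, -49.61 north. Distance = √((19.45)² + (-49.61)²) = 53.282 nmi.

53.3 nmi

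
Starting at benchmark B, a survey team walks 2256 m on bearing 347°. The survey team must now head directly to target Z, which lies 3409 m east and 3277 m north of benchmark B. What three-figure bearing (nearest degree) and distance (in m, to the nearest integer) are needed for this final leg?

Leg 1 (347°, 2256 m): east 2256 sin 347° = -507.49, north 2256 cos 347° = 2198.18
Current position: (-507.49, 2198.18). Target: (3409, 3277). Remaining: Δeast = 3916.49, Δnorth = 1078.82.
Bearing = atan2(3916.49, 1078.82) mod 360° = 74.60°; distance = √((3916.49)² + (1078.82)²) = 4062.357 m.

075°, 4062 m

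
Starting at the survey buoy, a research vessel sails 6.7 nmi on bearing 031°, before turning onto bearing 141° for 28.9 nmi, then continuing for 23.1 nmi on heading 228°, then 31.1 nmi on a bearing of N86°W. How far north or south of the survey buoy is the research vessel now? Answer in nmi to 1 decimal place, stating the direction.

Leg 1 (031°, 6.7 nmi): east 6.7 sin 31° = 3.45, north 6.7 cos 31° = 5.74
Leg 2 (141°, 28.9 nmi): east 28.9 sin 141° = 18.19, north 28.9 cos 141° = -22.46
Leg 3 (228°, 23.1 nmi): east 23.1 sin 228° = -17.17, north 23.1 cos 228° = -15.46
Leg 4 (N86°W, 31.1 nmi): east 31.1 sin 274° = -31.02, north 31.1 cos 274° = 2.17
Net north component: -30.00 nmi.

30.0 nmi south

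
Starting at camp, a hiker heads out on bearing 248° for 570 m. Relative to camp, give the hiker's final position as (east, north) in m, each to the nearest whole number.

Leg 1 (248°, 570 m): east 570 sin 248° = -528.49, north 570 cos 248° = -213.53
Summing: -528.49 m east, -213.53 m north → (-528, -214).

(-528, -214)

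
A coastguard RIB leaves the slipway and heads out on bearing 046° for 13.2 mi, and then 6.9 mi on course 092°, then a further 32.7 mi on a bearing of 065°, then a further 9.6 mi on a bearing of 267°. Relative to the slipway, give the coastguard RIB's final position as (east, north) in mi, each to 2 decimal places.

Leg 1 (046°, 13.2 mi): east 13.2 sin 46° = 9.50, north 13.2 cos 46° = 9.17
Leg 2 (092°, 6.9 mi): east 6.9 sin 92° = 6.90, north 6.9 cos 92° = -0.24
Leg 3 (065°, 32.7 mi): east 32.7 sin 65° = 29.64, north 32.7 cos 65° = 13.82
Leg 4 (267°, 9.6 mi): east 9.6 sin 267° = -9.59, north 9.6 cos 267° = -0.50
Summing: 36.44 mi east, 22.25 mi north → (36.44, 22.25).

(36.44, 22.25)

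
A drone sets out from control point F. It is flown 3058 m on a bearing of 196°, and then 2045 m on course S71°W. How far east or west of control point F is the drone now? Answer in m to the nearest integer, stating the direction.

2776 m west

Leg 1 (196°, 3058 m): east 3058 sin 196° = -842.90, north 3058 cos 196° = -2939.54
Leg 2 (S71°W, 2045 m): east 2045 sin 251° = -1933.59, north 2045 cos 251° = -665.79
Net east component: -2776.48 m.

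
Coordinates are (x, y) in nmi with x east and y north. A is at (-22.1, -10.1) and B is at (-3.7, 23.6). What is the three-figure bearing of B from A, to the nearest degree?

029°

Δeast = -3.7 − -22.1 = 18.40; Δnorth = 23.6 − -10.1 = 33.70.
Bearing = atan2(Δeast, Δnorth) mod 360° = 28.63° ≈ 029°.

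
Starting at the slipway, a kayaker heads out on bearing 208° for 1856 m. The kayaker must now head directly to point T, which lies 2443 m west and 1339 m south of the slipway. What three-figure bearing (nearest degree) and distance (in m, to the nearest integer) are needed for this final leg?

Leg 1 (208°, 1856 m): east 1856 sin 208° = -871.34, north 1856 cos 208° = -1638.75
Current position: (-871.34, -1638.75). Target: (-2443, -1339). Remaining: Δeast = -1571.66, Δnorth = 299.75.
Bearing = atan2(-1571.66, 299.75) mod 360° = 280.80°; distance = √((-1571.66)² + (299.75)²) = 1599.990 m.

281°, 1600 m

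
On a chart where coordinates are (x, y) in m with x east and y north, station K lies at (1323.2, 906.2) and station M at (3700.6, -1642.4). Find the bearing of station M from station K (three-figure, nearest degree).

137°

Δeast = 3700.6 − 1323.2 = 2377.40; Δnorth = -1642.4 − 906.2 = -2548.60.
Bearing = atan2(Δeast, Δnorth) mod 360° = 136.99° ≈ 137°.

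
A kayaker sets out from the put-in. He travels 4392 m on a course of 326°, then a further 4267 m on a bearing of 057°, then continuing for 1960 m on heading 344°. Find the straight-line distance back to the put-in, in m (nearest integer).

7871 m

Leg 1 (326°, 4392 m): east 4392 sin 326° = -2455.98, north 4392 cos 326° = 3641.13
Leg 2 (057°, 4267 m): east 4267 sin 57° = 3578.61, north 4267 cos 57° = 2323.97
Leg 3 (344°, 1960 m): east 1960 sin 344° = -540.25, north 1960 cos 344° = 1884.07
Net: 582.38 east, 7849.18 north. Distance = √((582.38)² + (7849.18)²) = 7870.756 m.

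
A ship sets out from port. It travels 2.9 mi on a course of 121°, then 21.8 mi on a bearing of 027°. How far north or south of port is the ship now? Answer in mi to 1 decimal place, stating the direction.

17.9 mi north

Leg 1 (121°, 2.9 mi): east 2.9 sin 121° = 2.49, north 2.9 cos 121° = -1.49
Leg 2 (027°, 21.8 mi): east 21.8 sin 27° = 9.90, north 21.8 cos 27° = 19.42
Net north component: 17.93 mi.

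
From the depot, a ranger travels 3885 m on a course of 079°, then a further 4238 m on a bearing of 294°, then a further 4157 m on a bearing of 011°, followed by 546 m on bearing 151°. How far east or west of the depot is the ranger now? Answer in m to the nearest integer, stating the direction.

Leg 1 (079°, 3885 m): east 3885 sin 79° = 3813.62, north 3885 cos 79° = 741.29
Leg 2 (294°, 4238 m): east 4238 sin 294° = -3871.61, north 4238 cos 294° = 1723.75
Leg 3 (011°, 4157 m): east 4157 sin 11° = 793.19, north 4157 cos 11° = 4080.62
Leg 4 (151°, 546 m): east 546 sin 151° = 264.71, north 546 cos 151° = -477.54
Net east component: 999.92 m.

1000 m east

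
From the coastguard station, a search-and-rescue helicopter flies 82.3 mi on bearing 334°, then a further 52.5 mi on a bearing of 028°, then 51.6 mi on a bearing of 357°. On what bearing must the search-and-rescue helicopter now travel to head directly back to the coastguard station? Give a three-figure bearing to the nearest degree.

Leg 1 (334°, 82.3 mi): east 82.3 sin 334° = -36.08, north 82.3 cos 334° = 73.97
Leg 2 (028°, 52.5 mi): east 52.5 sin 28° = 24.65, north 52.5 cos 28° = 46.35
Leg 3 (357°, 51.6 mi): east 51.6 sin 357° = -2.70, north 51.6 cos 357° = 51.53
Net displacement: -14.13 east, 171.85 north. Direction back to start is (14.13, -171.85): bearing = atan2(14.13, -171.85) mod 360° = 175.30° ≈ 175°.

175°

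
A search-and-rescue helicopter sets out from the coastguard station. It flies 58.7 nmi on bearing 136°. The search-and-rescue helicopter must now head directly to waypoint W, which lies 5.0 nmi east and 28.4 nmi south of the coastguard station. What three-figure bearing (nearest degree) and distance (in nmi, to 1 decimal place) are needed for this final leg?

291°, 38.4 nmi

Leg 1 (136°, 58.7 nmi): east 58.7 sin 136° = 40.78, north 58.7 cos 136° = -42.23
Current position: (40.78, -42.23). Target: (5.0, -28.4). Remaining: Δeast = -35.78, Δnorth = 13.83.
Bearing = atan2(-35.78, 13.83) mod 360° = 291.13°; distance = √((-35.78)² + (13.83)²) = 38.355 nmi.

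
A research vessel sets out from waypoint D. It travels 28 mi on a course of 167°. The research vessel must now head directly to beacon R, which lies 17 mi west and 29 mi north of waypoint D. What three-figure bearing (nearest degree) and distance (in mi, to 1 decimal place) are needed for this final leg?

338°, 60.9 mi

Leg 1 (167°, 28 mi): east 28 sin 167° = 6.30, north 28 cos 167° = -27.28
Current position: (6.30, -27.28). Target: (-17, 29). Remaining: Δeast = -23.30, Δnorth = 56.28.
Bearing = atan2(-23.30, 56.28) mod 360° = 337.51°; distance = √((-23.30)² + (56.28)²) = 60.914 mi.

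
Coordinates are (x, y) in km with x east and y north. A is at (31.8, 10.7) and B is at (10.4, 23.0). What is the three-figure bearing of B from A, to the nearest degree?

Δeast = 10.4 − 31.8 = -21.40; Δnorth = 23.0 − 10.7 = 12.30.
Bearing = atan2(Δeast, Δnorth) mod 360° = 299.89° ≈ 300°.

300°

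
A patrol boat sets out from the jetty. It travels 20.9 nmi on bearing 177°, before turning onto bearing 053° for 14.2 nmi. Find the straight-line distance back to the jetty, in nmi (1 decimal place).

17.5 nmi

Leg 1 (177°, 20.9 nmi): east 20.9 sin 177° = 1.09, north 20.9 cos 177° = -20.87
Leg 2 (053°, 14.2 nmi): east 14.2 sin 53° = 11.34, north 14.2 cos 53° = 8.55
Net: 12.43 east, -12.33 north. Distance = √((12.43)² + (-12.33)²) = 17.508 nmi.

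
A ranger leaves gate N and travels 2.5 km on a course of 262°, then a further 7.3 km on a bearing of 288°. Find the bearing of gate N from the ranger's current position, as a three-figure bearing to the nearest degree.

Leg 1 (262°, 2.5 km): east 2.5 sin 262° = -2.48, north 2.5 cos 262° = -0.35
Leg 2 (288°, 7.3 km): east 7.3 sin 288° = -6.94, north 7.3 cos 288° = 2.26
Net displacement: -9.42 east, 1.91 north. Direction back to start is (9.42, -1.91): bearing = atan2(9.42, -1.91) mod 360° = 101.45° ≈ 101°.

101°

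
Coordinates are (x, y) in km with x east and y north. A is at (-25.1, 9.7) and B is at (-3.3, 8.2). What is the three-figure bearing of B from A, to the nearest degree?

Δeast = -3.3 − -25.1 = 21.80; Δnorth = 8.2 − 9.7 = -1.50.
Bearing = atan2(Δeast, Δnorth) mod 360° = 93.94° ≈ 094°.

094°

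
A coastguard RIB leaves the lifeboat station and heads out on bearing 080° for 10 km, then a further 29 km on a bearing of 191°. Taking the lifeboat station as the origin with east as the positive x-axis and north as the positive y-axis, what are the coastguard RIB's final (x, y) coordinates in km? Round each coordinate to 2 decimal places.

Leg 1 (080°, 10 km): east 10 sin 80° = 9.85, north 10 cos 80° = 1.74
Leg 2 (191°, 29 km): east 29 sin 191° = -5.53, north 29 cos 191° = -28.47
Summing: 4.31 km east, -26.73 km north → (4.31, -26.73).

(4.31, -26.73)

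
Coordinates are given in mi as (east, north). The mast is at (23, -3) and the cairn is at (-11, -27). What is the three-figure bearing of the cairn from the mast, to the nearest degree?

235°

Δeast = -11 − 23 = -34.00; Δnorth = -27 − -3 = -24.00.
Bearing = atan2(Δeast, Δnorth) mod 360° = 234.78° ≈ 235°.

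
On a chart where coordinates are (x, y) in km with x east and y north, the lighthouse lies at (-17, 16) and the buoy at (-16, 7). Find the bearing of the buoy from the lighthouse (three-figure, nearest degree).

Δeast = -16 − -17 = 1.00; Δnorth = 7 − 16 = -9.00.
Bearing = atan2(Δeast, Δnorth) mod 360° = 173.66° ≈ 174°.

174°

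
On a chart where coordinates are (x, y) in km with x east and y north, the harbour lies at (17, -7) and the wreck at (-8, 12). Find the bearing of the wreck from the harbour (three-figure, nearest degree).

Δeast = -8 − 17 = -25.00; Δnorth = 12 − -7 = 19.00.
Bearing = atan2(Δeast, Δnorth) mod 360° = 307.23° ≈ 307°.

307°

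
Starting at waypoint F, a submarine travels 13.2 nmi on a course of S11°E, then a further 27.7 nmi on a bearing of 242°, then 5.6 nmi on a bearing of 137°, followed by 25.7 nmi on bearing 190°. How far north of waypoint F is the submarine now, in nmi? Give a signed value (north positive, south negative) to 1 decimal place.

Leg 1 (S11°E, 13.2 nmi): east 13.2 sin 169° = 2.52, north 13.2 cos 169° = -12.96
Leg 2 (242°, 27.7 nmi): east 27.7 sin 242° = -24.46, north 27.7 cos 242° = -13.00
Leg 3 (137°, 5.6 nmi): east 5.6 sin 137° = 3.82, north 5.6 cos 137° = -4.10
Leg 4 (190°, 25.7 nmi): east 25.7 sin 190° = -4.46, north 25.7 cos 190° = -25.31
Net north component: -55.37 nmi.

-55.4 nmi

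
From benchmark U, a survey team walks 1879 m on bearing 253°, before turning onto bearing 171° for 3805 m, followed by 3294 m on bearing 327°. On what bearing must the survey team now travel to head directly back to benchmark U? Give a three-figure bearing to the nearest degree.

063°

Leg 1 (253°, 1879 m): east 1879 sin 253° = -1796.90, north 1879 cos 253° = -549.37
Leg 2 (171°, 3805 m): east 3805 sin 171° = 595.23, north 3805 cos 171° = -3758.15
Leg 3 (327°, 3294 m): east 3294 sin 327° = -1794.04, north 3294 cos 327° = 2762.58
Net displacement: -2995.70 east, -1544.94 north. Direction back to start is (2995.70, 1544.94): bearing = atan2(2995.70, 1544.94) mod 360° = 62.72° ≈ 063°.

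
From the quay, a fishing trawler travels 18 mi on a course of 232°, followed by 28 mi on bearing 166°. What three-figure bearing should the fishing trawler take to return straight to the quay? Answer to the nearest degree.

Leg 1 (232°, 18 mi): east 18 sin 232° = -14.18, north 18 cos 232° = -11.08
Leg 2 (166°, 28 mi): east 28 sin 166° = 6.77, north 28 cos 166° = -27.17
Net displacement: -7.41 east, -38.25 north. Direction back to start is (7.41, 38.25): bearing = atan2(7.41, 38.25) mod 360° = 10.96° ≈ 011°.

011°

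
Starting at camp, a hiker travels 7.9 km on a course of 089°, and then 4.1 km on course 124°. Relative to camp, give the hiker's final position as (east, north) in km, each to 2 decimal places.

Leg 1 (089°, 7.9 km): east 7.9 sin 89° = 7.90, north 7.9 cos 89° = 0.14
Leg 2 (124°, 4.1 km): east 4.1 sin 124° = 3.40, north 4.1 cos 124° = -2.29
Summing: 11.30 km east, -2.15 km north → (11.30, -2.15).

(11.30, -2.15)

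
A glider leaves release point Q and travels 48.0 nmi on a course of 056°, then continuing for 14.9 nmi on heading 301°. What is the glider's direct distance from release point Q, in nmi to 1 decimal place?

Leg 1 (056°, 48.0 nmi): east 48.0 sin 56° = 39.79, north 48.0 cos 56° = 26.84
Leg 2 (301°, 14.9 nmi): east 14.9 sin 301° = -12.77, north 14.9 cos 301° = 7.67
Net: 27.02 east, 34.52 north. Distance = √((27.02)² + (34.52)²) = 43.835 nmi.

43.8 nmi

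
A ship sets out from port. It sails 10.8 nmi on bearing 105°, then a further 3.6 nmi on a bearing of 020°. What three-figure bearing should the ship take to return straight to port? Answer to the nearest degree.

Leg 1 (105°, 10.8 nmi): east 10.8 sin 105° = 10.43, north 10.8 cos 105° = -2.80
Leg 2 (020°, 3.6 nmi): east 3.6 sin 20° = 1.23, north 3.6 cos 20° = 3.38
Net displacement: 11.66 east, 0.59 north. Direction back to start is (-11.66, -0.59): bearing = atan2(-11.66, -0.59) mod 360° = 267.12° ≈ 267°.

267°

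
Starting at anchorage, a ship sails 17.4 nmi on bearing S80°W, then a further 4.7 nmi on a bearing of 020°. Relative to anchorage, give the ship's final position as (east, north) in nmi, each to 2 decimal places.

(-15.53, 1.40)

Leg 1 (S80°W, 17.4 nmi): east 17.4 sin 260° = -17.14, north 17.4 cos 260° = -3.02
Leg 2 (020°, 4.7 nmi): east 4.7 sin 20° = 1.61, north 4.7 cos 20° = 4.42
Summing: -15.53 nmi east, 1.40 nmi north → (-15.53, 1.40).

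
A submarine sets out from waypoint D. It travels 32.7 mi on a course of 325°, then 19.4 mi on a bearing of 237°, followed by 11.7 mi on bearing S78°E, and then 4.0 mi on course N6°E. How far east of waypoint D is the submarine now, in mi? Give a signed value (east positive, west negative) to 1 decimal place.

Leg 1 (325°, 32.7 mi): east 32.7 sin 325° = -18.76, north 32.7 cos 325° = 26.79
Leg 2 (237°, 19.4 mi): east 19.4 sin 237° = -16.27, north 19.4 cos 237° = -10.57
Leg 3 (S78°E, 11.7 mi): east 11.7 sin 102° = 11.44, north 11.7 cos 102° = -2.43
Leg 4 (N6°E, 4.0 mi): east 4.0 sin 6° = 0.42, north 4.0 cos 6° = 3.98
Net east component: -23.16 mi.

-23.2 mi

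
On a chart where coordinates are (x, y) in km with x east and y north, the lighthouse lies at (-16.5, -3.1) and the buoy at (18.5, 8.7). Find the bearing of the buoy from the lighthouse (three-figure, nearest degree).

Δeast = 18.5 − -16.5 = 35.00; Δnorth = 8.7 − -3.1 = 11.80.
Bearing = atan2(Δeast, Δnorth) mod 360° = 71.37° ≈ 071°.

071°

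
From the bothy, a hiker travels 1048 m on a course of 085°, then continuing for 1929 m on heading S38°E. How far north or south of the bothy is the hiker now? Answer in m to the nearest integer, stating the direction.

1429 m south

Leg 1 (085°, 1048 m): east 1048 sin 85° = 1044.01, north 1048 cos 85° = 91.34
Leg 2 (S38°E, 1929 m): east 1929 sin 142° = 1187.61, north 1929 cos 142° = -1520.07
Net north component: -1428.73 m.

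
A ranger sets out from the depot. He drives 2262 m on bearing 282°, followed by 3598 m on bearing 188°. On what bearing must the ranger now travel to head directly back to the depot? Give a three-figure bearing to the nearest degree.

Leg 1 (282°, 2262 m): east 2262 sin 282° = -2212.57, north 2262 cos 282° = 470.30
Leg 2 (188°, 3598 m): east 3598 sin 188° = -500.74, north 3598 cos 188° = -3562.98
Net displacement: -2713.31 east, -3092.69 north. Direction back to start is (2713.31, 3092.69): bearing = atan2(2713.31, 3092.69) mod 360° = 41.26° ≈ 041°.

041°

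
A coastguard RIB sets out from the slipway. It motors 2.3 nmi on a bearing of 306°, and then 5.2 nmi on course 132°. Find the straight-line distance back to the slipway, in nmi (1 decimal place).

2.9 nmi

Leg 1 (306°, 2.3 nmi): east 2.3 sin 306° = -1.86, north 2.3 cos 306° = 1.35
Leg 2 (132°, 5.2 nmi): east 5.2 sin 132° = 3.86, north 5.2 cos 132° = -3.48
Net: 2.00 east, -2.13 north. Distance = √((2.00)² + (-2.13)²) = 2.923 nmi.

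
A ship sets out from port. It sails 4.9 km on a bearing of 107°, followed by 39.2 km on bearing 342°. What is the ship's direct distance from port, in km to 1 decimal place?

36.6 km

Leg 1 (107°, 4.9 km): east 4.9 sin 107° = 4.69, north 4.9 cos 107° = -1.43
Leg 2 (342°, 39.2 km): east 39.2 sin 342° = -12.11, north 39.2 cos 342° = 37.28
Net: -7.43 east, 35.85 north. Distance = √((-7.43)² + (35.85)²) = 36.610 km.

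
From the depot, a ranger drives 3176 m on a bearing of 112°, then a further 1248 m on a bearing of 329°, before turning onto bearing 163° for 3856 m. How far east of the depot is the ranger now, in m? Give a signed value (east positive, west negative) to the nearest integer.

Leg 1 (112°, 3176 m): east 3176 sin 112° = 2944.74, north 3176 cos 112° = -1189.75
Leg 2 (329°, 1248 m): east 1248 sin 329° = -642.77, north 1248 cos 329° = 1069.74
Leg 3 (163°, 3856 m): east 3856 sin 163° = 1127.39, north 3856 cos 163° = -3687.51
Net east component: 3429.35 m.

3429 m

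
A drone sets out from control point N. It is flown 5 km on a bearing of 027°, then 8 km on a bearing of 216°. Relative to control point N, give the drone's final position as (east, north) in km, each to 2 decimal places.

(-2.43, -2.02)

Leg 1 (027°, 5 km): east 5 sin 27° = 2.27, north 5 cos 27° = 4.46
Leg 2 (216°, 8 km): east 8 sin 216° = -4.70, north 8 cos 216° = -6.47
Summing: -2.43 km east, -2.02 km north → (-2.43, -2.02).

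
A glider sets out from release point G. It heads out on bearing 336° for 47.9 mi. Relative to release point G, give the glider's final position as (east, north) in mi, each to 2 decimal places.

(-19.48, 43.76)

Leg 1 (336°, 47.9 mi): east 47.9 sin 336° = -19.48, north 47.9 cos 336° = 43.76
Summing: -19.48 mi east, 43.76 mi north → (-19.48, 43.76).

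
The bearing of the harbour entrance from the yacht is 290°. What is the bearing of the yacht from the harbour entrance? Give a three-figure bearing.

110°

Back-bearing = 290° − 180° = 110°.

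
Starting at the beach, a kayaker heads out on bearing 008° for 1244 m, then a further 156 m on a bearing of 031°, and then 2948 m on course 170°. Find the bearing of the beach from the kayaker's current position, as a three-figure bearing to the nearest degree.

334°

Leg 1 (008°, 1244 m): east 1244 sin 8° = 173.13, north 1244 cos 8° = 1231.89
Leg 2 (031°, 156 m): east 156 sin 31° = 80.35, north 156 cos 31° = 133.72
Leg 3 (170°, 2948 m): east 2948 sin 170° = 511.91, north 2948 cos 170° = -2903.21
Net displacement: 765.39 east, -1537.60 north. Direction back to start is (-765.39, 1537.60): bearing = atan2(-765.39, 1537.60) mod 360° = 333.54° ≈ 334°.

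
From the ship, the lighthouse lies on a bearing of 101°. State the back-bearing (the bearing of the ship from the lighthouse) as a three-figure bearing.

Back-bearing = 101° + 180° = 281°.

281°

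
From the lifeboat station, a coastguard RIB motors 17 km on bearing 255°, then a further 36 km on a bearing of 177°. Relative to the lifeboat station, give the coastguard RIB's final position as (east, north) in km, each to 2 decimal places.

Leg 1 (255°, 17 km): east 17 sin 255° = -16.42, north 17 cos 255° = -4.40
Leg 2 (177°, 36 km): east 36 sin 177° = 1.88, north 36 cos 177° = -35.95
Summing: -14.54 km east, -40.35 km north → (-14.54, -40.35).

(-14.54, -40.35)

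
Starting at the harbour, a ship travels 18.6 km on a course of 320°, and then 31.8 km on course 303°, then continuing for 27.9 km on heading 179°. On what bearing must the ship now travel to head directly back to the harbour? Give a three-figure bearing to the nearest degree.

095°

Leg 1 (320°, 18.6 km): east 18.6 sin 320° = -11.96, north 18.6 cos 320° = 14.25
Leg 2 (303°, 31.8 km): east 31.8 sin 303° = -26.67, north 31.8 cos 303° = 17.32
Leg 3 (179°, 27.9 km): east 27.9 sin 179° = 0.49, north 27.9 cos 179° = -27.90
Net displacement: -38.14 east, 3.67 north. Direction back to start is (38.14, -3.67): bearing = atan2(38.14, -3.67) mod 360° = 95.50° ≈ 095°.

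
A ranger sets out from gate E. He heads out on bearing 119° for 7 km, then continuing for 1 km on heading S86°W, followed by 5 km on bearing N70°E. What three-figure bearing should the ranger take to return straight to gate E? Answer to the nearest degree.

Leg 1 (119°, 7 km): east 7 sin 119° = 6.12, north 7 cos 119° = -3.39
Leg 2 (S86°W, 1 km): east 1 sin 266° = -1.00, north 1 cos 266° = -0.07
Leg 3 (N70°E, 5 km): east 5 sin 70° = 4.70, north 5 cos 70° = 1.71
Net displacement: 9.82 east, -1.75 north. Direction back to start is (-9.82, 1.75): bearing = atan2(-9.82, 1.75) mod 360° = 280.12° ≈ 280°.

280°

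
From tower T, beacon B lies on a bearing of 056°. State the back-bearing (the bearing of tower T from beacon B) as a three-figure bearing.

Back-bearing = 056° + 180° = 236°.

236°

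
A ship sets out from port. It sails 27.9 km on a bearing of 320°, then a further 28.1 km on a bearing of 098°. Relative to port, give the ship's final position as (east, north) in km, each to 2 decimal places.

(9.89, 17.46)

Leg 1 (320°, 27.9 km): east 27.9 sin 320° = -17.93, north 27.9 cos 320° = 21.37
Leg 2 (098°, 28.1 km): east 28.1 sin 98° = 27.83, north 28.1 cos 98° = -3.91
Summing: 9.89 km east, 17.46 km north → (9.89, 17.46).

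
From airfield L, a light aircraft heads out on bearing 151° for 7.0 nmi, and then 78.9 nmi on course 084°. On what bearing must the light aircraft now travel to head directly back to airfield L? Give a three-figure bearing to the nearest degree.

Leg 1 (151°, 7.0 nmi): east 7.0 sin 151° = 3.39, north 7.0 cos 151° = -6.12
Leg 2 (084°, 78.9 nmi): east 78.9 sin 84° = 78.47, north 78.9 cos 84° = 8.25
Net displacement: 81.86 east, 2.12 north. Direction back to start is (-81.86, -2.12): bearing = atan2(-81.86, -2.12) mod 360° = 268.51° ≈ 269°.

269°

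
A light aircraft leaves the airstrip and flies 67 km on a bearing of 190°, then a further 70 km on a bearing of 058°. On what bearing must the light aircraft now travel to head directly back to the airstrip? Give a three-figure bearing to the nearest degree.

301°

Leg 1 (190°, 67 km): east 67 sin 190° = -11.63, north 67 cos 190° = -65.98
Leg 2 (058°, 70 km): east 70 sin 58° = 59.36, north 70 cos 58° = 37.09
Net displacement: 47.73 east, -28.89 north. Direction back to start is (-47.73, 28.89): bearing = atan2(-47.73, 28.89) mod 360° = 301.18° ≈ 301°.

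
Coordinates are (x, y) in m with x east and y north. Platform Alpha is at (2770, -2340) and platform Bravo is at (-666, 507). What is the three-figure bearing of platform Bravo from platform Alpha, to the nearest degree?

310°

Δeast = -666 − 2770 = -3436.00; Δnorth = 507 − -2340 = 2847.00.
Bearing = atan2(Δeast, Δnorth) mod 360° = 309.64° ≈ 310°.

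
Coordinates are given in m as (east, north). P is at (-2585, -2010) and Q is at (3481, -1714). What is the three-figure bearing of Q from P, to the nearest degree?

Δeast = 3481 − -2585 = 6066.00; Δnorth = -1714 − -2010 = 296.00.
Bearing = atan2(Δeast, Δnorth) mod 360° = 87.21° ≈ 087°.

087°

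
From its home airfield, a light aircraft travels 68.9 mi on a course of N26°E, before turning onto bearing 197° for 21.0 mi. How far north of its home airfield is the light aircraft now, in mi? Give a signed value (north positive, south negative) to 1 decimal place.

41.8 mi

Leg 1 (N26°E, 68.9 mi): east 68.9 sin 26° = 30.20, north 68.9 cos 26° = 61.93
Leg 2 (197°, 21.0 mi): east 21.0 sin 197° = -6.14, north 21.0 cos 197° = -20.08
Net north component: 41.84 mi.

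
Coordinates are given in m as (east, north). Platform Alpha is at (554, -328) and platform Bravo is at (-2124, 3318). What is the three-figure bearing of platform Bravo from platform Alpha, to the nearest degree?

Δeast = -2124 − 554 = -2678.00; Δnorth = 3318 − -328 = 3646.00.
Bearing = atan2(Δeast, Δnorth) mod 360° = 323.70° ≈ 324°.

324°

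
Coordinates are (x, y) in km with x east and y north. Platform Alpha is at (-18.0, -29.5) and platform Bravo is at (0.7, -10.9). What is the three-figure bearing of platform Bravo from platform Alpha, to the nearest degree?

Δeast = 0.7 − -18.0 = 18.70; Δnorth = -10.9 − -29.5 = 18.60.
Bearing = atan2(Δeast, Δnorth) mod 360° = 45.15° ≈ 045°.

045°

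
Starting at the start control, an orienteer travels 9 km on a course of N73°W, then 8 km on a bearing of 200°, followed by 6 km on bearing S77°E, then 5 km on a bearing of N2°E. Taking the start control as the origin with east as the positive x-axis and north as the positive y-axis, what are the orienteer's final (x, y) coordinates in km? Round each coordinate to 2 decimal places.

(-5.32, -1.24)

Leg 1 (N73°W, 9 km): east 9 sin 287° = -8.61, north 9 cos 287° = 2.63
Leg 2 (200°, 8 km): east 8 sin 200° = -2.74, north 8 cos 200° = -7.52
Leg 3 (S77°E, 6 km): east 6 sin 103° = 5.85, north 6 cos 103° = -1.35
Leg 4 (N2°E, 5 km): east 5 sin 2° = 0.17, north 5 cos 2° = 5.00
Summing: -5.32 km east, -1.24 km north → (-5.32, -1.24).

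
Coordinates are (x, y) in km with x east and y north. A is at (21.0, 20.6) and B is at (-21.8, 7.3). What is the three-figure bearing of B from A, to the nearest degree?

Δeast = -21.8 − 21.0 = -42.80; Δnorth = 7.3 − 20.6 = -13.30.
Bearing = atan2(Δeast, Δnorth) mod 360° = 252.74° ≈ 253°.

253°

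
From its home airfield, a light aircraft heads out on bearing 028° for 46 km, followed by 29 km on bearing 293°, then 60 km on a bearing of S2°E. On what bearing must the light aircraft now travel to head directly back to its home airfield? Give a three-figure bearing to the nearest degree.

Leg 1 (028°, 46 km): east 46 sin 28° = 21.60, north 46 cos 28° = 40.62
Leg 2 (293°, 29 km): east 29 sin 293° = -26.69, north 29 cos 293° = 11.33
Leg 3 (S2°E, 60 km): east 60 sin 178° = 2.09, north 60 cos 178° = -59.96
Net displacement: -3.00 east, -8.02 north. Direction back to start is (3.00, 8.02): bearing = atan2(3.00, 8.02) mod 360° = 20.55° ≈ 021°.

021°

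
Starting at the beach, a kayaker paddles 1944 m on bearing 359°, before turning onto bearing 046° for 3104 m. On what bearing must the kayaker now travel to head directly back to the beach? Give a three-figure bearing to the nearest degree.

208°

Leg 1 (359°, 1944 m): east 1944 sin 359° = -33.93, north 1944 cos 359° = 1943.70
Leg 2 (046°, 3104 m): east 3104 sin 46° = 2232.83, north 3104 cos 46° = 2156.22
Net displacement: 2198.90 east, 4099.92 north. Direction back to start is (-2198.90, -4099.92): bearing = atan2(-2198.90, -4099.92) mod 360° = 208.21° ≈ 208°.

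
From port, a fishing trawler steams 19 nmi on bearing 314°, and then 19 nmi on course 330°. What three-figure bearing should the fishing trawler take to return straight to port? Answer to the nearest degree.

142°

Leg 1 (314°, 19 nmi): east 19 sin 314° = -13.67, north 19 cos 314° = 13.20
Leg 2 (330°, 19 nmi): east 19 sin 330° = -9.50, north 19 cos 330° = 16.45
Net displacement: -23.17 east, 29.65 north. Direction back to start is (23.17, -29.65): bearing = atan2(23.17, -29.65) mod 360° = 142.00° ≈ 142°.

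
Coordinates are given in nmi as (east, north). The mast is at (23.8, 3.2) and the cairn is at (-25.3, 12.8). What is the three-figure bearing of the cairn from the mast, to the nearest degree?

281°

Δeast = -25.3 − 23.8 = -49.10; Δnorth = 12.8 − 3.2 = 9.60.
Bearing = atan2(Δeast, Δnorth) mod 360° = 281.06° ≈ 281°.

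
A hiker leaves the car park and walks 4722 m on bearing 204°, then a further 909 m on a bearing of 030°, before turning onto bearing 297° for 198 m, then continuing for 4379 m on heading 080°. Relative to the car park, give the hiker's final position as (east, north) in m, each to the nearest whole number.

Leg 1 (204°, 4722 m): east 4722 sin 204° = -1920.61, north 4722 cos 204° = -4313.76
Leg 2 (030°, 909 m): east 909 sin 30° = 454.50, north 909 cos 30° = 787.22
Leg 3 (297°, 198 m): east 198 sin 297° = -176.42, north 198 cos 297° = 89.89
Leg 4 (080°, 4379 m): east 4379 sin 80° = 4312.47, north 4379 cos 80° = 760.41
Summing: 2669.94 m east, -2676.25 m north → (2670, -2676).

(2670, -2676)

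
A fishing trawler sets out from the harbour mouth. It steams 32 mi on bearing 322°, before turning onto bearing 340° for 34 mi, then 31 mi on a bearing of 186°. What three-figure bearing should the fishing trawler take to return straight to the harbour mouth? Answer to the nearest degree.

Leg 1 (322°, 32 mi): east 32 sin 322° = -19.70, north 32 cos 322° = 25.22
Leg 2 (340°, 34 mi): east 34 sin 340° = -11.63, north 34 cos 340° = 31.95
Leg 3 (186°, 31 mi): east 31 sin 186° = -3.24, north 31 cos 186° = -30.83
Net displacement: -34.57 east, 26.34 north. Direction back to start is (34.57, -26.34): bearing = atan2(34.57, -26.34) mod 360° = 127.30° ≈ 127°.

127°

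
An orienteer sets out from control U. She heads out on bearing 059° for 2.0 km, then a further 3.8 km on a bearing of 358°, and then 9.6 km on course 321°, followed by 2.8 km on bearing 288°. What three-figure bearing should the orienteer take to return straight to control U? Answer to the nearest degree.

152°

Leg 1 (059°, 2.0 km): east 2.0 sin 59° = 1.71, north 2.0 cos 59° = 1.03
Leg 2 (358°, 3.8 km): east 3.8 sin 358° = -0.13, north 3.8 cos 358° = 3.80
Leg 3 (321°, 9.6 km): east 9.6 sin 321° = -6.04, north 9.6 cos 321° = 7.46
Leg 4 (288°, 2.8 km): east 2.8 sin 288° = -2.66, north 2.8 cos 288° = 0.87
Net displacement: -7.12 east, 13.15 north. Direction back to start is (7.12, -13.15): bearing = atan2(7.12, -13.15) mod 360° = 151.56° ≈ 152°.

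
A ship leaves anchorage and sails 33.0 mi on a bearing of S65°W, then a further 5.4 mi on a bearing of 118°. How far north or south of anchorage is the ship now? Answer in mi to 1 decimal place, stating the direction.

16.5 mi south

Leg 1 (S65°W, 33.0 mi): east 33.0 sin 245° = -29.91, north 33.0 cos 245° = -13.95
Leg 2 (118°, 5.4 mi): east 5.4 sin 118° = 4.77, north 5.4 cos 118° = -2.54
Net north component: -16.48 mi.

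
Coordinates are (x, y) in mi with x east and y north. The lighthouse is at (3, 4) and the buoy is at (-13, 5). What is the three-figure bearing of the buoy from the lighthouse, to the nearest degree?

Δeast = -13 − 3 = -16.00; Δnorth = 5 − 4 = 1.00.
Bearing = atan2(Δeast, Δnorth) mod 360° = 273.58° ≈ 274°.

274°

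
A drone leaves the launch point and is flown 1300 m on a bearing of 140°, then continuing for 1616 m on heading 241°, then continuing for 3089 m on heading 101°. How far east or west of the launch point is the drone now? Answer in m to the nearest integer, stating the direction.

2454 m east

Leg 1 (140°, 1300 m): east 1300 sin 140° = 835.62, north 1300 cos 140° = -995.86
Leg 2 (241°, 1616 m): east 1616 sin 241° = -1413.39, north 1616 cos 241° = -783.45
Leg 3 (101°, 3089 m): east 3089 sin 101° = 3032.25, north 3089 cos 101° = -589.41
Net east component: 2454.48 m.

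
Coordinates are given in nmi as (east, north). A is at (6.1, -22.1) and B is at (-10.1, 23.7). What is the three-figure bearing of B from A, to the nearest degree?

Δeast = -10.1 − 6.1 = -16.20; Δnorth = 23.7 − -22.1 = 45.80.
Bearing = atan2(Δeast, Δnorth) mod 360° = 340.52° ≈ 341°.

341°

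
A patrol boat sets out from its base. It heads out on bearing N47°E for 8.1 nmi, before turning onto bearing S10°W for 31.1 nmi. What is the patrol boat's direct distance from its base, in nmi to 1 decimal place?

25.1 nmi

Leg 1 (N47°E, 8.1 nmi): east 8.1 sin 47° = 5.92, north 8.1 cos 47° = 5.52
Leg 2 (S10°W, 31.1 nmi): east 31.1 sin 190° = -5.40, north 31.1 cos 190° = -30.63
Net: 0.52 east, -25.10 north. Distance = √((0.52)² + (-25.10)²) = 25.109 nmi.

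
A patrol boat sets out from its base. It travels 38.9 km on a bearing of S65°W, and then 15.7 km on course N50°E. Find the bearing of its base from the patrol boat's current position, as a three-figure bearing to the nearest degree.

Leg 1 (S65°W, 38.9 km): east 38.9 sin 245° = -35.26, north 38.9 cos 245° = -16.44
Leg 2 (N50°E, 15.7 km): east 15.7 sin 50° = 12.03, north 15.7 cos 50° = 10.09
Net displacement: -23.23 east, -6.35 north. Direction back to start is (23.23, 6.35): bearing = atan2(23.23, 6.35) mod 360° = 74.71° ≈ 075°.

075°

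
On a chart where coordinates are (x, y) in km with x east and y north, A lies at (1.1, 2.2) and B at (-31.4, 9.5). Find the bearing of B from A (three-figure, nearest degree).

Δeast = -31.4 − 1.1 = -32.50; Δnorth = 9.5 − 2.2 = 7.30.
Bearing = atan2(Δeast, Δnorth) mod 360° = 282.66° ≈ 283°.

283°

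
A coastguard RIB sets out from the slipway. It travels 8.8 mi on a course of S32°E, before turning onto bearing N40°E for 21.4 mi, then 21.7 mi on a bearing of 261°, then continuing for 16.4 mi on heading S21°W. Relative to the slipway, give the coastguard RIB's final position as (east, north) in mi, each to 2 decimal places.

Leg 1 (S32°E, 8.8 mi): east 8.8 sin 148° = 4.66, north 8.8 cos 148° = -7.46
Leg 2 (N40°E, 21.4 mi): east 21.4 sin 40° = 13.76, north 21.4 cos 40° = 16.39
Leg 3 (261°, 21.7 mi): east 21.7 sin 261° = -21.43, north 21.7 cos 261° = -3.39
Leg 4 (S21°W, 16.4 mi): east 16.4 sin 201° = -5.88, north 16.4 cos 201° = -15.31
Summing: -8.89 mi east, -9.77 mi north → (-8.89, -9.77).

(-8.89, -9.77)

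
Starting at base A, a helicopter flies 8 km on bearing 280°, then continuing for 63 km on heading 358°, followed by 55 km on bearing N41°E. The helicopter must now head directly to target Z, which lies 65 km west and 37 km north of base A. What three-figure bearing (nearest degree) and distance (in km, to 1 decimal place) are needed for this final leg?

233°, 114.1 km

Leg 1 (280°, 8 km): east 8 sin 280° = -7.88, north 8 cos 280° = 1.39
Leg 2 (358°, 63 km): east 63 sin 358° = -2.20, north 63 cos 358° = 62.96
Leg 3 (N41°E, 55 km): east 55 sin 41° = 36.08, north 55 cos 41° = 41.51
Current position: (26.01, 105.86). Target: (-65, 37). Remaining: Δeast = -91.01, Δnorth = -68.86.
Bearing = atan2(-91.01, -68.86) mod 360° = 232.89°; distance = √((-91.01)² + (-68.86)²) = 114.122 km.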